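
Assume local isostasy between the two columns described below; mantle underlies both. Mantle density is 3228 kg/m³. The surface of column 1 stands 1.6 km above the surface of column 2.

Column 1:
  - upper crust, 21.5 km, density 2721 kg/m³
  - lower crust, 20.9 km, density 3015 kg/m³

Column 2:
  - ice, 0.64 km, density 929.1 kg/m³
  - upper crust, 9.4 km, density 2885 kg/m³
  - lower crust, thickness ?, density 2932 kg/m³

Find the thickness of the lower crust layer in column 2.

18.6 km

Take the compensation level at the base of the deeper column (depth z_c below the surface of column 1) and equate Σ ρ_i t_i down to z_c; mantle fills any gap and the z_c terms cancel.
Column 1: 21.5×2721 + 20.9×3015 + (z_c − 42.4)×3228
Column 2: 1.6×0 + 0.64×929.1 + 9.4×2885 + x×2932 + (z_c − 1.6 − 10.04 − x)×3228
The z_c×3228 term appears on both sides and cancels. Collect the known terms of each column as K = Σ(ρt)_known − 3228 × (depth of known layers): K_1 = 121515 − 3228×42.4 = −15352.2; K_2 = 27713.624 − 3228×(1.6 + 10.04) = −9860.296.
Balance: K_1 = K_2 − x×(3228 − 2932), so x = (K_2 − K_1)/(3228 − 2932) = 5491.9/296 = 18.6 km.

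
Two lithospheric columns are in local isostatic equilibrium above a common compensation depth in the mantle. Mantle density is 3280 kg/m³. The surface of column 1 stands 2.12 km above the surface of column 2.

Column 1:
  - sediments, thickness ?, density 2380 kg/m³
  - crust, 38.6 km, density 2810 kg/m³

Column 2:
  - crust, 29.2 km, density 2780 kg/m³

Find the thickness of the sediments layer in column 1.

3.79 km

Take the compensation level at the base of the deeper column (depth z_c below the surface of column 1) and equate Σ ρ_i t_i down to z_c; mantle fills any gap and the z_c terms cancel.
Column 1: x×2380 + 38.6×2810 + (z_c − 38.6 − x)×3280
Column 2: 2.12×0 + 29.2×2780 + (z_c − 2.12 − 29.2)×3280
The z_c×3280 term appears on both sides and cancels. Collect the known terms of each column as K = Σ(ρt)_known − 3280 × (depth of known layers): K_1 = 108466 − 3280×38.6 = −18142; K_2 = 81176 − 3280×(2.12 + 29.2) = −21553.6.
Balance: K_1 − x×(3280 − 2380) = K_2, so x = (K_1 − K_2)/(3280 − 2380) = 3411.6/900 = 3.79 km.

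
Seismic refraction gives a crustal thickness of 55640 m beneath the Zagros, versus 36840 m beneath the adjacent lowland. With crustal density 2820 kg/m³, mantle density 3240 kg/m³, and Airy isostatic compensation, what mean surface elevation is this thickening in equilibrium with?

2440 m

Excess crust Δ = 55640 m − 36840 m = 18800 m, split between elevation h and root r with h + r = Δ.
Airy balance ρ_c h = (ρ_m − ρ_c) r gives r = h ρ_c/(ρ_m − ρ_c), so h (1 + ρ_c/(ρ_m − ρ_c)) = Δ, i.e. h = Δ (ρ_m − ρ_c)/ρ_m.
h = 18800 m × 420/3240 = 2440 m.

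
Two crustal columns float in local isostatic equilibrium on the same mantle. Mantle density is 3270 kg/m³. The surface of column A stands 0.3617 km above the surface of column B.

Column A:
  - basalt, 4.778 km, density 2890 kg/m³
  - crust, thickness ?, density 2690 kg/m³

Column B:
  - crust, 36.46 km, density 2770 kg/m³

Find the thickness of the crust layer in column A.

30.3 km

Take the compensation level at the base of the deeper column (depth z_c below the surface of column A) and equate Σ ρ_i t_i down to z_c; mantle fills any gap and the z_c terms cancel.
Column A: 4.778×2890 + x×2690 + (z_c − 4.778 − x)×3270
Column B: 0.3617×0 + 36.46×2770 + (z_c − 0.3617 − 36.46)×3270
The z_c×3270 term appears on both sides and cancels. Collect the known terms of each column as K = Σ(ρt)_known − 3270 × (depth of known layers): K_A = 13808.42 − 3270×4.778 = −1815.64; K_B = 100994.2 − 3270×(0.3617 + 36.46) = −19412.759.
Balance: K_A − x×(3270 − 2690) = K_B, so x = (K_A − K_B)/(3270 − 2690) = 17597.1/580 = 30.3 km.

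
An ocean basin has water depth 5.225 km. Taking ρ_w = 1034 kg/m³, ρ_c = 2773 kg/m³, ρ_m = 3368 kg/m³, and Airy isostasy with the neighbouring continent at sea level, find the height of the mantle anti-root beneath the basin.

15.3 km

Balancing pressure at the compensation depth: replacing crust with seawater at the top is compensated by replacing crust with mantle at the base: d (ρ_c − ρ_w) = a (ρ_m − ρ_c).
a = d (ρ_c − ρ_w)/(ρ_m − ρ_c) = 5.225 km × 1739/595 = 15.3 km.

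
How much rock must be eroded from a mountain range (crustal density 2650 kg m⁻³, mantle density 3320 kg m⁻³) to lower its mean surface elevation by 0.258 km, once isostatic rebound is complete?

Net drop Δ = e − u = e − e ρ_c/ρ_m = e (ρ_m − ρ_c)/ρ_m.
e = Δ ρ_m/(ρ_m − ρ_c) = 0.258 km × 3320/670 = 1.28 km.

1.28 km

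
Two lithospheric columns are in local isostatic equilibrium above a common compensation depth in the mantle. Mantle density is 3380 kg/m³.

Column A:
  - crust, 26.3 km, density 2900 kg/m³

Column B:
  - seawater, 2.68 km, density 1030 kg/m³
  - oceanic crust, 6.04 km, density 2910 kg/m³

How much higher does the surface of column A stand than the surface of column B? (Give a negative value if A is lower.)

For any compensation level in the mantle, the mantle terms cancel and isostasy reduces to e = (Σt_A − Σt_B) − (Σ(ρt)_A − Σ(ρt)_B) / ρ_m.
Σt_A = 26.3 km; Σt_B = 8.72 km; Σ(ρt)_A = 76270; Σ(ρt)_B = 20336.8 (in km·kg/m³).
e = (26.3 − 8.72) − (76270 − 20336.8) / 3380 = 1.03 km.

1.03 km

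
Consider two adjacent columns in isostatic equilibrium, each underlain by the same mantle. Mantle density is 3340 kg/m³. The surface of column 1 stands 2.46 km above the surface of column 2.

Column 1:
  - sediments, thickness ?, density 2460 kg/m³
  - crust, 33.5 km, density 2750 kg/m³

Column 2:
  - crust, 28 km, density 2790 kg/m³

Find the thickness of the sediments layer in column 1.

Take the compensation level at the base of the deeper column (depth z_c below the surface of column 1) and equate Σ ρ_i t_i down to z_c; mantle fills any gap and the z_c terms cancel.
Column 1: x×2460 + 33.5×2750 + (z_c − 33.5 − x)×3340
Column 2: 2.46×0 + 28×2790 + (z_c − 2.46 − 28)×3340
The z_c×3340 term appears on both sides and cancels. Collect the known terms of each column as K = Σ(ρt)_known − 3340 × (depth of known layers): K_1 = 92125 − 3340×33.5 = −19765; K_2 = 78120 − 3340×(2.46 + 28) = −23616.4.
Balance: K_1 − x×(3340 − 2460) = K_2, so x = (K_1 − K_2)/(3340 − 2460) = 3851.4/880 = 4.38 km.

4.38 km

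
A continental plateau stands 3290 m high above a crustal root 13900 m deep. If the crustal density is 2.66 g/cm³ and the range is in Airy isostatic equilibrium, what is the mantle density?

Airy balance: ρ_c h = (ρ_m − ρ_c) r → ρ_m = ρ_c (1 + h/r).
ρ_m = 2.66 × (1 + 3290 m/13900 m) = 3.29 g/cm³.

3.29 g/cm³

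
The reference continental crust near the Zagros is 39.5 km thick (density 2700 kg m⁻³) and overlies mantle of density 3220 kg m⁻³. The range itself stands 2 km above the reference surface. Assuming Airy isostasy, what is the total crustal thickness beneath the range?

51.9 km

Root depth r = h ρ_c / (ρ_m − ρ_c) = 2 km × 2700 / 520 = 10.38 km.
Total thickness = T + h + r = 39.5 km + 2 km + 10.38 km = 51.9 km.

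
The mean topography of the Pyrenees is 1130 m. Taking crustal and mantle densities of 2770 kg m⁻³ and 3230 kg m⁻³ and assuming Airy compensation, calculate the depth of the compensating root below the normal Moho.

6800 m

For local isostatic compensation: the weight of the topography is balanced by the buoyancy of the root, ρ_c h = (ρ_m − ρ_c) r.
r = h · ρ_c / (ρ_m − ρ_c) = 1130 m × 2770 / (3230 − 2770) = 6800 m.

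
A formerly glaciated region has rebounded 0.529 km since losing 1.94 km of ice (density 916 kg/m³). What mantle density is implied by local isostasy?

ρ_m = ρ_ice t / u = 916 × 1.94 km/0.529 km = 3360 kg/m³.

3360 kg/m³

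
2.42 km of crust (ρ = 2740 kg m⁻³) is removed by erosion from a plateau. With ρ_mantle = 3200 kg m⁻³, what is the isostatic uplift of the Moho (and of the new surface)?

2.07 km

Unloading: uplift u = e ρ_c/ρ_m = 2.42 km × 2740/3200 = 2.07 km.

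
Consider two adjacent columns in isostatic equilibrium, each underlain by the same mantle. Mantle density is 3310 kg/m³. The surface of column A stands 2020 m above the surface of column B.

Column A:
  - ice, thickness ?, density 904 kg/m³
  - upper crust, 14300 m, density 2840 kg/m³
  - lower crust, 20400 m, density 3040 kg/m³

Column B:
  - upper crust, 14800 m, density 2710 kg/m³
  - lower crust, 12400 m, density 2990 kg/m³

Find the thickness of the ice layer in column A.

3040 m

Take the compensation level at the base of the deeper column (depth z_c below the surface of column A) and equate Σ ρ_i t_i down to z_c; mantle fills any gap and the z_c terms cancel.
Column A: x×904 + 14300×2840 + 20400×3040 + (z_c − 34700 − x)×3310
Column B: 2020×0 + 14800×2710 + 12400×2990 + (z_c − 2020 − 27200)×3310
The z_c×3310 term appears on both sides and cancels. Collect the known terms of each column as K = Σ(ρt)_known − 3310 × (depth of known layers): K_A = 102628000 − 3310×34700 = −12229000; K_B = 77184000 − 3310×(2020 + 27200) = −19534200.
Balance: K_A − x×(3310 − 904) = K_B, so x = (K_A − K_B)/(3310 − 904) = 7305200/2406 = 3040 m.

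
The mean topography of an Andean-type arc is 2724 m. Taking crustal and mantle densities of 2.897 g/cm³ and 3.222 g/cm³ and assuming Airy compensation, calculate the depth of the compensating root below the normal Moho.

Balancing pressure at the compensation depth: the weight of the topography is balanced by the buoyancy of the root, ρ_c h = (ρ_m − ρ_c) r.
r = h · ρ_c / (ρ_m − ρ_c) = 2724 m × 2.897 / (3.222 − 2.897) = 24300 m.

24300 m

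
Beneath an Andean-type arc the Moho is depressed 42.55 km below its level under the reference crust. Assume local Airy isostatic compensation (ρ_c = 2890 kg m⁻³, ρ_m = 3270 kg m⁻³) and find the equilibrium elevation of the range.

By Archimedes' principle applied to the lithosphere: ρ_c h = (ρ_m − ρ_c) r.
h = r (ρ_m − ρ_c) / ρ_c = 42.55 km × (3270 − 2890) / 2890 = 5.59 km.

5.59 km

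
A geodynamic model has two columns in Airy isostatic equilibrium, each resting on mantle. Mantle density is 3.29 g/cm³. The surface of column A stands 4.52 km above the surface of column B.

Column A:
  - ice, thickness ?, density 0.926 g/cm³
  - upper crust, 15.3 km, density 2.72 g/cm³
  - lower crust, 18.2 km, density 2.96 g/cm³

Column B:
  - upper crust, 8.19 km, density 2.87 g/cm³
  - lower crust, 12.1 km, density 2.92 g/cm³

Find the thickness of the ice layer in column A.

3.41 km

Take the compensation level at the base of the deeper column (depth z_c below the surface of column A) and equate Σ ρ_i t_i down to z_c; mantle fills any gap and the z_c terms cancel.
Column A: x×0.926 + 15.3×2.72 + 18.2×2.96 + (z_c − 33.5 − x)×3.29
Column B: 4.52×0 + 8.19×2.87 + 12.1×2.92 + (z_c − 4.52 − 20.29)×3.29
The z_c×3.29 term appears on both sides and cancels. Collect the known terms of each column as K = Σ(ρt)_known − 3.29 × (depth of known layers): K_A = 95.488 − 3.29×33.5 = −14.727; K_B = 58.8373 − 3.29×(4.52 + 20.29) = −22.7876.
Balance: K_A − x×(3.29 − 0.926) = K_B, so x = (K_A − K_B)/(3.29 − 0.926) = 8.0606/2.364 = 3.41 km.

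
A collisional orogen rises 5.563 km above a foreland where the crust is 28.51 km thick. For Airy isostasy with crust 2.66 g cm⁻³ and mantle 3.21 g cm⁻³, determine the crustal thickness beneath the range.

61 km

Root depth r = h ρ_c / (ρ_m − ρ_c) = 5.563 km × 2.66 / 0.55 = 26.9 km.
Total thickness = T + h + r = 28.51 km + 5.563 km + 26.9 km = 61 km.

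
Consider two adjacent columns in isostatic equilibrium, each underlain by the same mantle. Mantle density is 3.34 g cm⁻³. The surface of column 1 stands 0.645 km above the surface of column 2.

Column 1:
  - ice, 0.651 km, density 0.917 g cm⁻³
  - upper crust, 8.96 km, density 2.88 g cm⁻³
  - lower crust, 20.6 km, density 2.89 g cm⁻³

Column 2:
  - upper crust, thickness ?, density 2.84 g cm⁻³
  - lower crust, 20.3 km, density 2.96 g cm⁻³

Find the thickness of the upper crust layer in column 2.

Take the compensation level at the base of the deeper column (depth z_c below the surface of column 1) and equate Σ ρ_i t_i down to z_c; mantle fills any gap and the z_c terms cancel.
Column 1: 0.651×0.917 + 8.96×2.88 + 20.6×2.89 + (z_c − 30.211)×3.34
Column 2: 0.645×0 + x×2.84 + 20.3×2.96 + (z_c − 0.645 − 20.3 − x)×3.34
The z_c×3.34 term appears on both sides and cancels. Collect the known terms of each column as K = Σ(ρt)_known − 3.34 × (depth of known layers): K_1 = 85.935767 − 3.34×30.211 = −14.968973; K_2 = 60.088 − 3.34×(0.645 + 20.3) = −9.8683.
Balance: K_1 = K_2 − x×(3.34 − 2.84), so x = (K_2 − K_1)/(3.34 − 2.84) = 5.10067/0.5 = 10.2 km.

10.2 km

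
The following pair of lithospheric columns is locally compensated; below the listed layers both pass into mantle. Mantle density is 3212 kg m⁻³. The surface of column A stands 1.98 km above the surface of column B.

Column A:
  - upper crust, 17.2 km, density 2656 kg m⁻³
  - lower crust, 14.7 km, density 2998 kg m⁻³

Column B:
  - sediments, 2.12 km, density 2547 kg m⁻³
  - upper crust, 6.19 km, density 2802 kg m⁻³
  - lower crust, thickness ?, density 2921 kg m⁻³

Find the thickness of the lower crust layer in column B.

Take the compensation level at the base of the deeper column (depth z_c below the surface of column A) and equate Σ ρ_i t_i down to z_c; mantle fills any gap and the z_c terms cancel.
Column A: 17.2×2656 + 14.7×2998 + (z_c − 31.9)×3212
Column B: 1.98×0 + 2.12×2547 + 6.19×2802 + x×2921 + (z_c − 1.98 − 8.31 − x)×3212
The z_c×3212 term appears on both sides and cancels. Collect the known terms of each column as K = Σ(ρt)_known − 3212 × (depth of known layers): K_A = 89753.8 − 3212×31.9 = −12709; K_B = 22744.02 − 3212×(1.98 + 8.31) = −10307.46.
Balance: K_A = K_B − x×(3212 − 2921), so x = (K_B − K_A)/(3212 − 2921) = 2401.54/291 = 8.25 km.

8.25 km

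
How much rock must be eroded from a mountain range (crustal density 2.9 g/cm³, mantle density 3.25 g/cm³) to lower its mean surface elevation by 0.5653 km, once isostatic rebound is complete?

5.25 km

Net drop Δ = e − u = e − e ρ_c/ρ_m = e (ρ_m − ρ_c)/ρ_m.
e = Δ ρ_m/(ρ_m − ρ_c) = 0.5653 km × 3.25/0.35 = 5.25 km.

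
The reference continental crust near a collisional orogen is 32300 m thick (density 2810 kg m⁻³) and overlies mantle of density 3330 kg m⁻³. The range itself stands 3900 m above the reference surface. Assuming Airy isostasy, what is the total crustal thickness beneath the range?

Root depth r = h ρ_c / (ρ_m − ρ_c) = 3900 m × 2810 / 520 = 21080 m.
Total thickness = T + h + r = 32300 m + 3900 m + 21080 m = 57300 m.

57300 m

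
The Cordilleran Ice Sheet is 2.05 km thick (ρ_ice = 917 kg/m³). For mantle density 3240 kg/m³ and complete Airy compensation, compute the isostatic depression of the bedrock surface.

Equating mass per unit area of the two columns: the ice load ρ_ice t is balanced by mantle displaced below, ρ_m s.
s = t ρ_ice / ρ_m = 2.05 km × 917/3240 = 0.58 km.

0.58 km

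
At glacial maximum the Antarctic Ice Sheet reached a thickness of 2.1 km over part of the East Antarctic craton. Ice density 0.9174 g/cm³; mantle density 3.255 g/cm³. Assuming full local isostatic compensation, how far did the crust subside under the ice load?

0.592 km

In Airy isostatic equilibrium: the ice load ρ_ice t is balanced by mantle displaced below, ρ_m s.
s = t ρ_ice / ρ_m = 2.1 km × 0.9174/3.255 = 0.592 km.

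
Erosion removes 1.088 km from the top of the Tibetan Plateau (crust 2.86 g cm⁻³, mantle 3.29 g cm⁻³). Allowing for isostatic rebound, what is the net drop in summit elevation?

Rebound u = e ρ_c/ρ_m = 1.088 km × 2.86/3.29 = 0.9458 km.
Net surface drop = e − u = 1.088 km − 0.9458 km = e (ρ_m − ρ_c)/ρ_m = 0.142 km.

0.142 km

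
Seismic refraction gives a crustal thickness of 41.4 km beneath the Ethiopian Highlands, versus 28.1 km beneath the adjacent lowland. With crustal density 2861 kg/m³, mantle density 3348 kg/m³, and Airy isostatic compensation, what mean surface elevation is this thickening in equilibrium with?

1.93 km

Excess crust Δ = 41.4 km − 28.1 km = 13.3 km, split between elevation h and root r with h + r = Δ.
Airy balance ρ_c h = (ρ_m − ρ_c) r gives r = h ρ_c/(ρ_m − ρ_c), so h (1 + ρ_c/(ρ_m − ρ_c)) = Δ, i.e. h = Δ (ρ_m − ρ_c)/ρ_m.
h = 13.3 km × 487/3348 = 1.93 km.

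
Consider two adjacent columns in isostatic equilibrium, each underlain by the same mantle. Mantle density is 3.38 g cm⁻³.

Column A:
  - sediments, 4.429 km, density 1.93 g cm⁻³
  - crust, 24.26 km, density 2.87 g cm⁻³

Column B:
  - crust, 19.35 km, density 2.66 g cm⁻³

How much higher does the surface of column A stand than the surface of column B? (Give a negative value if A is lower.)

For any compensation level in the mantle, the mantle terms cancel and isostasy reduces to e = (Σt_A − Σt_B) − (Σ(ρt)_A − Σ(ρt)_B) / ρ_m.
Σt_A = 28.689 km; Σt_B = 19.35 km; Σ(ρt)_A = 78.17417; Σ(ρt)_B = 51.471 (in km·g cm⁻³).
e = (28.689 − 19.35) − (78.17417 − 51.471) / 3.38 = 1.44 km.

1.44 km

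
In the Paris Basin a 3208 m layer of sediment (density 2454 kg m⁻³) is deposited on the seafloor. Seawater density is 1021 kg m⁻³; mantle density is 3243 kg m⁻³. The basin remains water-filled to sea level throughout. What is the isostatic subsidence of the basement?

Submarine loading: the sediment displaces seawater, and the subsidence is in turn flooded, so s (ρ_m − ρ_w) = t (ρ_sed − ρ_w).
s = 3208 m × (2454 − 1021) / (3243 − 1021) = 2070 m.

2070 m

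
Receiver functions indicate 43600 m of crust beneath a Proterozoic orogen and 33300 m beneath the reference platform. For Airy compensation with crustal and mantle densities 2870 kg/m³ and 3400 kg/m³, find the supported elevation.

Excess crust Δ = 43600 m − 33300 m = 10300 m, split between elevation h and root r with h + r = Δ.
Airy balance ρ_c h = (ρ_m − ρ_c) r gives r = h ρ_c/(ρ_m − ρ_c), so h (1 + ρ_c/(ρ_m − ρ_c)) = Δ, i.e. h = Δ (ρ_m − ρ_c)/ρ_m.
h = 10300 m × 530/3400 = 1610 m.

1610 m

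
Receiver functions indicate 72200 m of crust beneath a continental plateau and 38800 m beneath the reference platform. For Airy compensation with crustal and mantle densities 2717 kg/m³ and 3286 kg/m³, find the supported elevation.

Excess crust Δ = 72200 m − 38800 m = 33400 m, split between elevation h and root r with h + r = Δ.
Airy balance ρ_c h = (ρ_m − ρ_c) r gives r = h ρ_c/(ρ_m − ρ_c), so h (1 + ρ_c/(ρ_m − ρ_c)) = Δ, i.e. h = Δ (ρ_m − ρ_c)/ρ_m.
h = 33400 m × 569/3286 = 5780 m.

5780 m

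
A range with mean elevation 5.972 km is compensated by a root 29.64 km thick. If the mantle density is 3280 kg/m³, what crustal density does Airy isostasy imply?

ρ_c h = (ρ_m − ρ_c) r → ρ_c (h + r) = ρ_m r → ρ_c = ρ_m r / (h + r).
ρ_c = 3280 × 29.64 km / (5.972 km + 29.64 km) = 2730 kg/m³.

2730 kg/m³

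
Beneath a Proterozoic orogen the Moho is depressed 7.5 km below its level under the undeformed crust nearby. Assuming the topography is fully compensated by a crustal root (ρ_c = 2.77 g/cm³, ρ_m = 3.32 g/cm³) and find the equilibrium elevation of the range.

1.49 km

In Airy isostatic equilibrium: ρ_c h = (ρ_m − ρ_c) r.
h = r (ρ_m − ρ_c) / ρ_c = 7.5 km × (3.32 − 2.77) / 2.77 = 1.49 km.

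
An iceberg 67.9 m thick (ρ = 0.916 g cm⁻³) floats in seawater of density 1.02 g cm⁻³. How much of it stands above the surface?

6.92 m

Floating equilibrium: submerged depth d = t ρ_obj/ρ_fluid = 67.9 m × 0.916/1.02 = 60.98 m.
Freeboard = t − d = 67.9 m − 60.98 m = 6.92 m.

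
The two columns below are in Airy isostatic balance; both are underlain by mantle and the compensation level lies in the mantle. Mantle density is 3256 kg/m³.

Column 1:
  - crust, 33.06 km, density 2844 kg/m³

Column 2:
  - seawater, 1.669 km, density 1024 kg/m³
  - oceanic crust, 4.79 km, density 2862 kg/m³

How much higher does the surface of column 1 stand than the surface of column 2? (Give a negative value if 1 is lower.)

For any compensation level in the mantle, the mantle terms cancel and isostasy reduces to e = (Σt_1 − Σt_2) − (Σ(ρt)_1 − Σ(ρt)_2) / ρ_m.
Σt_1 = 33.06 km; Σt_2 = 6.459 km; Σ(ρt)_1 = 94022.64; Σ(ρt)_2 = 15418.036 (in km·kg/m³).
e = (33.06 − 6.459) − (94022.64 − 15418.036) / 3256 = 2.46 km.

2.46 km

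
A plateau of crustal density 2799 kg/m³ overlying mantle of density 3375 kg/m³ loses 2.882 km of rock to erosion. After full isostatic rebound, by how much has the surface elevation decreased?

0.492 km

Rebound u = e ρ_c/ρ_m = 2.882 km × 2799/3375 = 2.39 km.
Net surface drop = e − u = 2.882 km − 2.39 km = e (ρ_m − ρ_c)/ρ_m = 0.492 km.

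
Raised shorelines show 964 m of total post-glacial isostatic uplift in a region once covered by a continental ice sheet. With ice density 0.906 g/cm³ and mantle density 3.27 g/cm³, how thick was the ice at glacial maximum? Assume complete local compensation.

3480 m

u = t ρ_ice/ρ_m → t = u ρ_m/ρ_ice = 964 m × 3.27/0.906 = 3480 m.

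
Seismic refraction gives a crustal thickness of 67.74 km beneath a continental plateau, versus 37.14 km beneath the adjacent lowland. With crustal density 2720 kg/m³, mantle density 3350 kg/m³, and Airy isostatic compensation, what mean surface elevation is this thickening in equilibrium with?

Excess crust Δ = 67.74 km − 37.14 km = 30.6 km, split between elevation h and root r with h + r = Δ.
Airy balance ρ_c h = (ρ_m − ρ_c) r gives r = h ρ_c/(ρ_m − ρ_c), so h (1 + ρ_c/(ρ_m − ρ_c)) = Δ, i.e. h = Δ (ρ_m − ρ_c)/ρ_m.
h = 30.6 km × 630/3350 = 5.75 km.

5.75 km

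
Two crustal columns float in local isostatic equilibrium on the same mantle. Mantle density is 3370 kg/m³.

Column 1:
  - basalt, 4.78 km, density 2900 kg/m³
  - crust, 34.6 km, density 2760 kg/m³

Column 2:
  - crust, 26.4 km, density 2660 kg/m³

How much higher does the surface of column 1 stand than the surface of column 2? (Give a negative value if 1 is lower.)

1.37 km

For any compensation level in the mantle, the mantle terms cancel and isostasy reduces to e = (Σt_1 − Σt_2) − (Σ(ρt)_1 − Σ(ρt)_2) / ρ_m.
Σt_1 = 39.38 km; Σt_2 = 26.4 km; Σ(ρt)_1 = 109358; Σ(ρt)_2 = 70224 (in km·kg/m³).
e = (39.38 − 26.4) − (109358 − 70224) / 3370 = 1.37 km.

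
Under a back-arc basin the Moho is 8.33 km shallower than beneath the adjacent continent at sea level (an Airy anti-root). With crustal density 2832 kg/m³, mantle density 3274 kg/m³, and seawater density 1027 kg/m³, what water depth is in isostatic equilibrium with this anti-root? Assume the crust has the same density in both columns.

Replacing a thickness d of crust by seawater at the top must be balanced by replacing crust with mantle at the base: d (ρ_c − ρ_w) = a (ρ_m − ρ_c).
d = a (ρ_m − ρ_c)/(ρ_c − ρ_w) = 8.33 km × 442/1805 = 2.04 km.

2.04 km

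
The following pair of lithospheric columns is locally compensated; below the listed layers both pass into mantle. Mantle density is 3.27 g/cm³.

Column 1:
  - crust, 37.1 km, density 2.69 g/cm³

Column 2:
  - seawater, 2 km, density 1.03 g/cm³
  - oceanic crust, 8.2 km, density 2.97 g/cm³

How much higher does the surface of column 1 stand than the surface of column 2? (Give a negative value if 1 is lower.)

4.46 km

For any compensation level in the mantle, the mantle terms cancel and isostasy reduces to e = (Σt_1 − Σt_2) − (Σ(ρt)_1 − Σ(ρt)_2) / ρ_m.
Σt_1 = 37.1 km; Σt_2 = 10.2 km; Σ(ρt)_1 = 99.799; Σ(ρt)_2 = 26.414 (in km·g/cm³).
e = (37.1 − 10.2) − (99.799 − 26.414) / 3.27 = 4.46 km.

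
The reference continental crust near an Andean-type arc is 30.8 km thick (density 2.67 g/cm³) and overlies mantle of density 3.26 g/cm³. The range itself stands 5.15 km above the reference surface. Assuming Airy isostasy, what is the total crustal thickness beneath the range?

59.3 km

Root depth r = h ρ_c / (ρ_m − ρ_c) = 5.15 km × 2.67 / 0.59 = 23.31 km.
Total thickness = T + h + r = 30.8 km + 5.15 km + 23.31 km = 59.3 km.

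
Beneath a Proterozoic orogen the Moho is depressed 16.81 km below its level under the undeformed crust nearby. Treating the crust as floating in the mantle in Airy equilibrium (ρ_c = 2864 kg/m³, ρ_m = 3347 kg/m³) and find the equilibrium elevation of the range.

For local isostatic compensation: ρ_c h = (ρ_m − ρ_c) r.
h = r (ρ_m − ρ_c) / ρ_c = 16.81 km × (3347 − 2864) / 2864 = 2.83 km.

2.83 km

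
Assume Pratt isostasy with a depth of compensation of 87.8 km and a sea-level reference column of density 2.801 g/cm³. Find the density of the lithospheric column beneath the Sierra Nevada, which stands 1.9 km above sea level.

2.74 g/cm³

Pratt balance: ρ_ref D = ρ (D + h).
ρ = ρ_ref D/(D + h) = 2.801 × 87.8 km/(87.8 km + 1.9 km) = 2.74 g/cm³.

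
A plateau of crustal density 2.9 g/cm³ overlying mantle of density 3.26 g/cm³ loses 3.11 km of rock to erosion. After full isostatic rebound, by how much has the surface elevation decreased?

Rebound u = e ρ_c/ρ_m = 3.11 km × 2.9/3.26 = 2.767 km.
Net surface drop = e − u = 3.11 km − 2.767 km = e (ρ_m − ρ_c)/ρ_m = 0.343 km.

0.343 km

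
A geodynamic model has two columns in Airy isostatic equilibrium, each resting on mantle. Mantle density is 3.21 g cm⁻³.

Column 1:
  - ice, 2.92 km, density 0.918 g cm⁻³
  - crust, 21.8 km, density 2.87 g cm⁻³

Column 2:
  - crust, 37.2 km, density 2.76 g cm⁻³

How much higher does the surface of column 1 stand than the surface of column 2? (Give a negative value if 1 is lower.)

For any compensation level in the mantle, the mantle terms cancel and isostasy reduces to e = (Σt_1 − Σt_2) − (Σ(ρt)_1 − Σ(ρt)_2) / ρ_m.
Σt_1 = 24.72 km; Σt_2 = 37.2 km; Σ(ρt)_1 = 65.24656; Σ(ρt)_2 = 102.672 (in km·g cm⁻³).
e = (24.72 − 37.2) − (65.24656 − 102.672) / 3.21 = −0.821 km.

−0.821 km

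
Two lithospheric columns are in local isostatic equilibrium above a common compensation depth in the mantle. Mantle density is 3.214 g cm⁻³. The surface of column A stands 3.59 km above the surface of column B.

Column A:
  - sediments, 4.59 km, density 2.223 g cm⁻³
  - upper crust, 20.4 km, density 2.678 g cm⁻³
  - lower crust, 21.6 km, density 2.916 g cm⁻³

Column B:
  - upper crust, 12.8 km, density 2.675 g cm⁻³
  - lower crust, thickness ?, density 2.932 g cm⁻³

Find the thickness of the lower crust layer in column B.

12.3 km

Take the compensation level at the base of the deeper column (depth z_c below the surface of column A) and equate Σ ρ_i t_i down to z_c; mantle fills any gap and the z_c terms cancel.
Column A: 4.59×2.223 + 20.4×2.678 + 21.6×2.916 + (z_c − 46.59)×3.214
Column B: 3.59×0 + 12.8×2.675 + x×2.932 + (z_c − 3.59 − 12.8 − x)×3.214
The z_c×3.214 term appears on both sides and cancels. Collect the known terms of each column as K = Σ(ρt)_known − 3.214 × (depth of known layers): K_A = 127.82037 − 3.214×46.59 = −21.91989; K_B = 34.24 − 3.214×(3.59 + 12.8) = −18.43746.
Balance: K_A = K_B − x×(3.214 − 2.932), so x = (K_B − K_A)/(3.214 − 2.932) = 3.48243/0.282 = 12.3 km.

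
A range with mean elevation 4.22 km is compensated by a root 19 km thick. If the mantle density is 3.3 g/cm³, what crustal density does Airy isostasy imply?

ρ_c h = (ρ_m − ρ_c) r → ρ_c (h + r) = ρ_m r → ρ_c = ρ_m r / (h + r).
ρ_c = 3.3 × 19 km / (4.22 km + 19 km) = 2.7 g/cm³.

2.7 g/cm³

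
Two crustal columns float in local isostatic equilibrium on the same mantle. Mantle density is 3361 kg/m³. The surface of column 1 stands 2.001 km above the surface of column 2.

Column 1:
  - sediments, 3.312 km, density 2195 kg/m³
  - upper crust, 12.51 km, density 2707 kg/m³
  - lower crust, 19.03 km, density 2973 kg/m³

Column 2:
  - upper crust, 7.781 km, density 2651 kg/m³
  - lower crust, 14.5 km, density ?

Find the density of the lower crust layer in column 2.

Take the compensation level at the base of the deeper column (depth z_c below the surface of column 1) and equate Σ ρ_i t_i down to z_c; mantle fills any gap and the z_c terms cancel.
Column 1: 3.312×2195 + 12.51×2707 + 19.03×2973 + (z_c − 34.852)×3361
Column 2: 2.001×0 + 7.781×2651 + 14.5×ρ + (z_c − 2.001 − 22.281)×3361
The z_c×3361 term appears on both sides and cancels. Collect the known terms of each column as K = Σ(ρt)_known − 3361 × (depth of known layers): K_1 = 97710.6 − 3361×34.852 = −19426.972; K_2 = 20627.431 − 3361×(2.001 + 22.281) = −60984.371.
Balance: K_1 = K_2 + 14.5×ρ, so ρ = (K_1 − K_2)/14.5 = 41557.4/14.5 = 2870 kg/m³.

2870 kg/m³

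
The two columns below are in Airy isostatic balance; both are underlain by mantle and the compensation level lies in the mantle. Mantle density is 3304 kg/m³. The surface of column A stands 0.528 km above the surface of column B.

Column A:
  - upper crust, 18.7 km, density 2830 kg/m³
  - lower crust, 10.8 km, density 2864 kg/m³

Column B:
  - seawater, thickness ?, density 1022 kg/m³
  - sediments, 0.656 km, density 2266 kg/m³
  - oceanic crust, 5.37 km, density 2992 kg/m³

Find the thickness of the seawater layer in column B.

4.17 km

Take the compensation level at the base of the deeper column (depth z_c below the surface of column A) and equate Σ ρ_i t_i down to z_c; mantle fills any gap and the z_c terms cancel.
Column A: 18.7×2830 + 10.8×2864 + (z_c − 29.5)×3304
Column B: 0.528×0 + x×1022 + 0.656×2266 + 5.37×2992 + (z_c − 0.528 − 6.026 − x)×3304
The z_c×3304 term appears on both sides and cancels. Collect the known terms of each column as K = Σ(ρt)_known − 3304 × (depth of known layers): K_A = 83852.2 − 3304×29.5 = −13615.8; K_B = 17553.536 − 3304×(0.528 + 6.026) = −4100.88.
Balance: K_A = K_B − x×(3304 − 1022), so x = (K_B − K_A)/(3304 − 1022) = 9514.92/2282 = 4.17 km.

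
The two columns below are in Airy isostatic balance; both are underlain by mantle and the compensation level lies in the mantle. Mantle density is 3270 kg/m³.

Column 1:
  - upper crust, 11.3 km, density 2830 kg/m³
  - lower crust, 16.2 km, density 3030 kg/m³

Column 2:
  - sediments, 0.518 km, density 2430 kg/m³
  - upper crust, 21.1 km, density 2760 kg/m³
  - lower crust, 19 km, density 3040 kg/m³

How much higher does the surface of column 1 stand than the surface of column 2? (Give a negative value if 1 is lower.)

−2.05 km

For any compensation level in the mantle, the mantle terms cancel and isostasy reduces to e = (Σt_1 − Σt_2) − (Σ(ρt)_1 − Σ(ρt)_2) / ρ_m.
Σt_1 = 27.5 km; Σt_2 = 40.618 km; Σ(ρt)_1 = 81065; Σ(ρt)_2 = 117254.74 (in km·kg/m³).
e = (27.5 − 40.618) − (81065 − 117254.74) / 3270 = −2.05 km.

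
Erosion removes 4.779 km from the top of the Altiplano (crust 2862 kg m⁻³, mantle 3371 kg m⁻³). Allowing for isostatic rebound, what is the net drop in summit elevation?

Rebound u = e ρ_c/ρ_m = 4.779 km × 2862/3371 = 4.057 km.
Net surface drop = e − u = 4.779 km − 4.057 km = e (ρ_m − ρ_c)/ρ_m = 0.722 km.

0.722 km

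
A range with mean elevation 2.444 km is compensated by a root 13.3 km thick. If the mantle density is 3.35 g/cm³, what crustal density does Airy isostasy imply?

ρ_c h = (ρ_m − ρ_c) r → ρ_c (h + r) = ρ_m r → ρ_c = ρ_m r / (h + r).
ρ_c = 3.35 × 13.3 km / (2.444 km + 13.3 km) = 2.83 g/cm³.

2.83 g/cm³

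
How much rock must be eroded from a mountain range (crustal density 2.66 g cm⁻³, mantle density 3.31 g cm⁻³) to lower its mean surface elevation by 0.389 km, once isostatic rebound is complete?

Net drop Δ = e − u = e − e ρ_c/ρ_m = e (ρ_m − ρ_c)/ρ_m.
e = Δ ρ_m/(ρ_m − ρ_c) = 0.389 km × 3.31/0.65 = 1.98 km.

1.98 km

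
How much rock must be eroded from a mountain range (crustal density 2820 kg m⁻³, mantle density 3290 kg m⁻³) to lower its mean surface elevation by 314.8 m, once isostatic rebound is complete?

Net drop Δ = e − u = e − e ρ_c/ρ_m = e (ρ_m − ρ_c)/ρ_m.
e = Δ ρ_m/(ρ_m − ρ_c) = 314.8 m × 3290/470 = 2200 m.

2200 m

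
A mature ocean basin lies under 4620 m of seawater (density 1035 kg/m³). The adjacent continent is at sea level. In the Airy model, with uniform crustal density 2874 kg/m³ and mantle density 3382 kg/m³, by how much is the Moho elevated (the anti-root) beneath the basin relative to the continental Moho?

In Airy isostatic equilibrium: replacing crust with seawater at the top is compensated by replacing crust with mantle at the base: d (ρ_c − ρ_w) = a (ρ_m − ρ_c).
a = d (ρ_c − ρ_w)/(ρ_m − ρ_c) = 4620 m × 1839/508 = 16700 m.

16700 m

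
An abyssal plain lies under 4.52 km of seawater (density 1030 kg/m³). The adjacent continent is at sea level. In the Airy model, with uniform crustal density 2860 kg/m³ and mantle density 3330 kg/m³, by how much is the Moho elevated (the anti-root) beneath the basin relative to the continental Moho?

Isostatic balance requires: replacing crust with seawater at the top is compensated by replacing crust with mantle at the base: d (ρ_c − ρ_w) = a (ρ_m − ρ_c).
a = d (ρ_c − ρ_w)/(ρ_m − ρ_c) = 4.52 km × 1830/470 = 17.6 km.

17.6 km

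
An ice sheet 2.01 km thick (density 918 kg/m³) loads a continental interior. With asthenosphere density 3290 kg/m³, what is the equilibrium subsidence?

0.561 km

Isostatic balance requires: the ice load ρ_ice t is balanced by mantle displaced below, ρ_m s.
s = t ρ_ice / ρ_m = 2.01 km × 918/3290 = 0.561 km.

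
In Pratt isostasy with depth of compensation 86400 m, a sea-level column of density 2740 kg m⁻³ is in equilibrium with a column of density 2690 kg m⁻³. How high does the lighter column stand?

1610 m

ρ_ref D = ρ (D + h) → h = D (ρ_ref − ρ)/ρ.
h = 86400 m × (2740 − 2690)/2690 = 1610 m.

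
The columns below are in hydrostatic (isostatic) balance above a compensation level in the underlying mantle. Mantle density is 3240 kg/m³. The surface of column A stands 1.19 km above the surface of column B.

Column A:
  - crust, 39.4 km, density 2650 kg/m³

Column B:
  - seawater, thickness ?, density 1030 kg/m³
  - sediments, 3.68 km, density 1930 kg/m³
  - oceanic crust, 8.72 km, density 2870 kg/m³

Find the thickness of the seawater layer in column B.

5.13 km

Take the compensation level at the base of the deeper column (depth z_c below the surface of column A) and equate Σ ρ_i t_i down to z_c; mantle fills any gap and the z_c terms cancel.
Column A: 39.4×2650 + (z_c − 39.4)×3240
Column B: 1.19×0 + x×1030 + 3.68×1930 + 8.72×2870 + (z_c − 1.19 − 12.4 − x)×3240
The z_c×3240 term appears on both sides and cancels. Collect the known terms of each column as K = Σ(ρt)_known − 3240 × (depth of known layers): K_A = 104410 − 3240×39.4 = −23246; K_B = 32128.8 − 3240×(1.19 + 12.4) = −11902.8.
Balance: K_A = K_B − x×(3240 − 1030), so x = (K_B − K_A)/(3240 − 1030) = 11343.2/2210 = 5.13 km.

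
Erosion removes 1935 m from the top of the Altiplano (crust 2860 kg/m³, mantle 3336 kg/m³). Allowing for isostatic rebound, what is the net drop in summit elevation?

276 m

Rebound u = e ρ_c/ρ_m = 1935 m × 2860/3336 = 1659 m.
Net surface drop = e − u = 1935 m − 1659 m = e (ρ_m − ρ_c)/ρ_m = 276 m.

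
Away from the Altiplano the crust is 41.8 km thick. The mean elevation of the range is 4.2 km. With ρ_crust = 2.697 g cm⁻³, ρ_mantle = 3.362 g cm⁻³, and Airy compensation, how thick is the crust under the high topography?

Root depth r = h ρ_c / (ρ_m − ρ_c) = 4.2 km × 2.697 / 0.665 = 17.03 km.
Total thickness = T + h + r = 41.8 km + 4.2 km + 17.03 km = 63 km.

63 km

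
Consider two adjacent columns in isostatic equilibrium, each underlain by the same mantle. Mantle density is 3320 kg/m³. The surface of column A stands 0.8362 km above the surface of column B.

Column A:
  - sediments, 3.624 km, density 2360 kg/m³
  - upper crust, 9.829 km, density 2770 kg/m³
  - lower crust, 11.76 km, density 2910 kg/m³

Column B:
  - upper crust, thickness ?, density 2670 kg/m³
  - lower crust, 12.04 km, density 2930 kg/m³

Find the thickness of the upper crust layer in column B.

Take the compensation level at the base of the deeper column (depth z_c below the surface of column A) and equate Σ ρ_i t_i down to z_c; mantle fills any gap and the z_c terms cancel.
Column A: 3.624×2360 + 9.829×2770 + 11.76×2910 + (z_c − 25.213)×3320
Column B: 0.8362×0 + x×2670 + 12.04×2930 + (z_c − 0.8362 − 12.04 − x)×3320
The z_c×3320 term appears on both sides and cancels. Collect the known terms of each column as K = Σ(ρt)_known − 3320 × (depth of known layers): K_A = 70000.57 − 3320×25.213 = −13706.59; K_B = 35277.2 − 3320×(0.8362 + 12.04) = −7471.784.
Balance: K_A = K_B − x×(3320 − 2670), so x = (K_B − K_A)/(3320 − 2670) = 6234.81/650 = 9.59 km.

9.59 km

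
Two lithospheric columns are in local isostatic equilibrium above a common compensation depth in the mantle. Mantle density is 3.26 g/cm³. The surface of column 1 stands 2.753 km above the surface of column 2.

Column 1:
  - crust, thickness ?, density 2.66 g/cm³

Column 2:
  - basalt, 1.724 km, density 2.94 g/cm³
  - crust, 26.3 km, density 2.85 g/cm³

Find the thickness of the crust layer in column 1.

Take the compensation level at the base of the deeper column (depth z_c below the surface of column 1) and equate Σ ρ_i t_i down to z_c; mantle fills any gap and the z_c terms cancel.
Column 1: x×2.66 + (z_c − 0 − x)×3.26
Column 2: 2.753×0 + 1.724×2.94 + 26.3×2.85 + (z_c − 2.753 − 28.024)×3.26
The z_c×3.26 term appears on both sides and cancels. Collect the known terms of each column as K = Σ(ρt)_known − 3.26 × (depth of known layers): K_1 = 0 − 3.26×0 = 0; K_2 = 80.02356 − 3.26×(2.753 + 28.024) = −20.30946.
Balance: K_1 − x×(3.26 − 2.66) = K_2, so x = (K_1 − K_2)/(3.26 − 2.66) = 20.3095/0.6 = 33.8 km.

33.8 km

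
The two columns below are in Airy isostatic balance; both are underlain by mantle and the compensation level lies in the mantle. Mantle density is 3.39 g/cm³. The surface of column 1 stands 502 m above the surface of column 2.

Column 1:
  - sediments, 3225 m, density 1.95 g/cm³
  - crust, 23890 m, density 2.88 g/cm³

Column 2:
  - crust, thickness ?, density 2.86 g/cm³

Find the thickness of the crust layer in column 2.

Take the compensation level at the base of the deeper column (depth z_c below the surface of column 1) and equate Σ ρ_i t_i down to z_c; mantle fills any gap and the z_c terms cancel.
Column 1: 3225×1.95 + 23890×2.88 + (z_c − 27115)×3.39
Column 2: 502×0 + x×2.86 + (z_c − 502 − 0 − x)×3.39
The z_c×3.39 term appears on both sides and cancels. Collect the known terms of each column as K = Σ(ρt)_known − 3.39 × (depth of known layers): K_1 = 75091.95 − 3.39×27115 = −16827.9; K_2 = 0 − 3.39×(502 + 0) = −1701.78.
Balance: K_1 = K_2 − x×(3.39 − 2.86), so x = (K_2 − K_1)/(3.39 − 2.86) = 15126.1/0.53 = 28500 m.

28500 m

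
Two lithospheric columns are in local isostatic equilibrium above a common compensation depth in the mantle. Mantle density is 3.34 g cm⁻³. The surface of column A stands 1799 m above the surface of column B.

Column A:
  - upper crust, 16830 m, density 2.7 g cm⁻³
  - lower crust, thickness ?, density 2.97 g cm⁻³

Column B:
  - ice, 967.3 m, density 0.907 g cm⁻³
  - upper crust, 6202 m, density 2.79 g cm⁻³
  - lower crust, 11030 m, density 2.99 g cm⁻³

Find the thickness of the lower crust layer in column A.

13100 m

Take the compensation level at the base of the deeper column (depth z_c below the surface of column A) and equate Σ ρ_i t_i down to z_c; mantle fills any gap and the z_c terms cancel.
Column A: 16830×2.7 + x×2.97 + (z_c − 16830 − x)×3.34
Column B: 1799×0 + 967.3×0.907 + 6202×2.79 + 11030×2.99 + (z_c − 1799 − 18199.3)×3.34
The z_c×3.34 term appears on both sides and cancels. Collect the known terms of each column as K = Σ(ρt)_known − 3.34 × (depth of known layers): K_A = 45441 − 3.34×16830 = −10771.2; K_B = 51160.6211 − 3.34×(1799 + 18199.3) = −15633.7009.
Balance: K_A − x×(3.34 − 2.97) = K_B, so x = (K_A − K_B)/(3.34 − 2.97) = 4862.5/0.37 = 13100 m.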